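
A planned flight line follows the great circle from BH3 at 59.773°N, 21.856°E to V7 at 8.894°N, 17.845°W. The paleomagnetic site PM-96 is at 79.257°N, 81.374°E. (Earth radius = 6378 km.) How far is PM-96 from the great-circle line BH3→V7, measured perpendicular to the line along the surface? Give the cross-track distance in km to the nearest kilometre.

δ₁₃ = central angle BH3→PM-96 = 0.458999 rad  (haversine)
θ₁₃ = bearing BH3→PM-96 = 21.259°,  θ₁₂ = bearing BH3→V7 = 227.468°
dₓₜ = R·arcsin(sin δ₁₃ · sin(θ₁₃ − θ₁₂)) = 6378·arcsin(0.44305·sin(-206.209°)) = 1256.100 km
|dₓₜ| = 1256.100 km

1256 km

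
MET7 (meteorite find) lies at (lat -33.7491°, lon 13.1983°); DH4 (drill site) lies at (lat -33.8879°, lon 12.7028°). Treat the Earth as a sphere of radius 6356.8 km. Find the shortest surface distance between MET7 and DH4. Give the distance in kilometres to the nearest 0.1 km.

48.2 km

Δφ = -0.1388°,  Δλ = -0.4955°
a = sin²(Δφ/2) + cos φ₁ cos φ₂ sin²(Δλ/2) = 0.000014
c = 2·arcsin(√a) = 0.007582 rad = 0.4344°
d = R·c = 6356.8 × 0.007582 = 48.2 km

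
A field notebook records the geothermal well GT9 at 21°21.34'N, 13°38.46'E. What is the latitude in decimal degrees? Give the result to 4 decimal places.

21.3557°N

21° + 21.34′/60 = 21 + 0.35567 = 21.3557°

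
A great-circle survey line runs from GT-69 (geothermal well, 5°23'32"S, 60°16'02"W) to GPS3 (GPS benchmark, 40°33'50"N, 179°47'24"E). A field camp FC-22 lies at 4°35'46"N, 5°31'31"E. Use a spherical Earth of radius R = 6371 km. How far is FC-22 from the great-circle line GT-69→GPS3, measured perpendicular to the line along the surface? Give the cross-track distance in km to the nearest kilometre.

4989 km

GT-69: φ = -5.39222°, λ = -60.26722°
GPS3: φ = +40.56389°, λ = +179.79000°
FC-22: φ = +4.59611°, λ = +5.52528°
δ₁₃ = central angle GT-69→FC-22 = 1.159950 rad  (haversine)
θ₁₃ = bearing GT-69→FC-22 = 82.593°,  θ₁₂ = bearing GT-69→GPS3 = 312.903°
dₓₜ = R·arcsin(sin δ₁₃ · sin(θ₁₃ − θ₁₂)) = 6371·arcsin(0.91678·sin(-230.310°)) = 4989.097 km
|dₓₜ| = 4989.097 km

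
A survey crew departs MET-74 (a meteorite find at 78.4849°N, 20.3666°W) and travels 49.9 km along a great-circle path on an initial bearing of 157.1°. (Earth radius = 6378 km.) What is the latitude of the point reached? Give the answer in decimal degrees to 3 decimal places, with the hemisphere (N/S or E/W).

δ = d/R = 49.9/6378 = 0.007824 rad
φ₂ = arcsin(sin φ₁ cos δ + cos φ₁ sin δ cos θ)
   = arcsin(0.97987·0.99997 + 0.19963·0.00782·-0.92119) = 78.07070°
λ₂ = λ₁ + atan2(sin θ sin δ cos φ₁, cos δ − sin φ₁ sin φ₂) = -19.52271°

78.071°N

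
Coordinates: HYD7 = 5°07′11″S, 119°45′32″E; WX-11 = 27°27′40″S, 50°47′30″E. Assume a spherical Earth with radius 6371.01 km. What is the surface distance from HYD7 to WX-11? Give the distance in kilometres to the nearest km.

7673 km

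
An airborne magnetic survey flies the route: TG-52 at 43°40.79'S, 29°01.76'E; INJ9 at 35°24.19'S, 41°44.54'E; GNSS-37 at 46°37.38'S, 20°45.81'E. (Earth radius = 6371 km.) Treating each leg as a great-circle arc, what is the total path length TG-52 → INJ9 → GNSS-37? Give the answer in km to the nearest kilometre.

3570 km

TG-52: φ = -43.67983°, λ = +29.02933°
INJ9: φ = -35.40317°, λ = +41.74233°
GNSS-37: φ = -46.62300°, λ = +20.76350°
TG-52→INJ9: c = 0.223476 rad, d = 1423.76 km
INJ9→GNSS-37: c = 0.336912 rad, d = 2146.47 km
Total = 1423.76 + 2146.47 = 3570.23 km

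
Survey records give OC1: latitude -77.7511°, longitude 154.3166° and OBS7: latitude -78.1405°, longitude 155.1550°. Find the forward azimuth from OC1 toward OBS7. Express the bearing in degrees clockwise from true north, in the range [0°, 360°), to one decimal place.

156.2°

Δλ = 0.8384°
y = sin Δλ · cos φ₂ = 0.003007
x = cos φ₁ sin φ₂ − sin φ₁ cos φ₂ cos Δλ = -0.006818
θ = atan2(y, x) = 156.1991° → 156.1991° (mod 360°)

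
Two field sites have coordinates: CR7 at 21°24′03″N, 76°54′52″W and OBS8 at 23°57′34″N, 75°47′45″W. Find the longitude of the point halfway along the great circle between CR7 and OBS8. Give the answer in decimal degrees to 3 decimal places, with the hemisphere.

76.360°W

CR7: φ = +21.40083°, λ = -76.91444°
OBS8: φ = +23.95944°, λ = -75.79583°
Bx = cos φ₂ cos Δλ = 0.913659,  By = cos φ₂ sin Δλ = 0.017840
φₘ = atan2(sin φ₁ + sin φ₂, √((cos φ₁ + Bx)² + By²)) = 22.68111°
λₘ = λ₁ + atan2(By, cos φ₁ + Bx) = -76.36036°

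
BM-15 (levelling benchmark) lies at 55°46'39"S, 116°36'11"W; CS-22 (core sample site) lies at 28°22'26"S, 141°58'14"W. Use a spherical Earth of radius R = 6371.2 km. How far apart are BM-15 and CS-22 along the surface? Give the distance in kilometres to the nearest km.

3653 km

BM-15: φ = -55.77750°, λ = -116.60306°
CS-22: φ = -28.37389°, λ = -141.97056°
Δφ = 27.4036°,  Δλ = -25.3675°
a = sin²(Δφ/2) + cos φ₁ cos φ₂ sin²(Δλ/2) = 0.079964
c = 2·arcsin(√a) = 0.573379 rad = 32.8522°
d = R·c = 6371.2 × 0.573379 = 3653.1 km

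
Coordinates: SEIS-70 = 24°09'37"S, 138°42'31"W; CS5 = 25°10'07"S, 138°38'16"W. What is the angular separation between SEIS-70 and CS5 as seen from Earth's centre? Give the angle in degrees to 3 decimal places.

SEIS-70: φ = -24.16028°, λ = -138.70861°
CS5: φ = -25.16861°, λ = -138.63778°
Δφ = -1.0083°,  Δλ = 0.0708°
a = sin²(Δφ/2) + cos φ₁ cos φ₂ sin²(Δλ/2) = 0.000078
c = 2·arcsin(√a) = 0.017635 rad = 1.0104°

1.010°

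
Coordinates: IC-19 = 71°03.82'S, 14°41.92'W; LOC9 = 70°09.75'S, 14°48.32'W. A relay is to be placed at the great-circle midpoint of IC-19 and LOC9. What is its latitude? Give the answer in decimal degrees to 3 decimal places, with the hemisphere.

70.613°S

IC-19: φ = -71.06367°, λ = -14.69867°
LOC9: φ = -70.16250°, λ = -14.80533°
Bx = cos φ₂ cos Δλ = 0.339353,  By = cos φ₂ sin Δλ = -0.000632
φₘ = atan2(sin φ₁ + sin φ₂, √((cos φ₁ + Bx)² + By²)) = -70.61309°
λₘ = λ₁ + atan2(By, cos φ₁ + Bx) = -14.75319°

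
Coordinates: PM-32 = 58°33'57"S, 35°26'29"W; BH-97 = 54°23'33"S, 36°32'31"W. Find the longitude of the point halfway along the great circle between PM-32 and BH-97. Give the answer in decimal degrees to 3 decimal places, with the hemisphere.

36.022°W

PM-32: φ = -58.56583°, λ = -35.44139°
BH-97: φ = -54.39250°, λ = -36.54194°
Bx = cos φ₂ cos Δλ = 0.582122,  By = cos φ₂ sin Δλ = -0.011183
φₘ = atan2(sin φ₁ + sin φ₂, √((cos φ₁ + Bx)² + By²)) = -56.48038°
λₘ = λ₁ + atan2(By, cos φ₁ + Bx) = -36.02194°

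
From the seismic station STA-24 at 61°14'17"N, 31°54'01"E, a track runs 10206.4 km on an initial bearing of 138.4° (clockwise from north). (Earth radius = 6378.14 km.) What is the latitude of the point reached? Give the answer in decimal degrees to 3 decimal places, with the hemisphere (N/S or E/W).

STA-24: φ = +61.23806°, λ = +31.90028°
δ = d/R = 10206.4/6378.14 = 1.600216 rad
φ₂ = arcsin(sin φ₁ cos δ + cos φ₁ sin δ cos θ)
   = arcsin(0.87663·-0.02942 + 0.48117·0.99957·-0.74780) = -22.67165°
λ₂ = λ₁ + atan2(sin θ sin δ cos φ₁, cos δ − sin φ₁ sin φ₂) = 77.88985°

22.672°S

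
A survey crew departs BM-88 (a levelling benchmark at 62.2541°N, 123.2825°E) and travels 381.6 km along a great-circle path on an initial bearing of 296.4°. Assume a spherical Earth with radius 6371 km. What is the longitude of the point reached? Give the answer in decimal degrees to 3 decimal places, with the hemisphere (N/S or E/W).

δ = d/R = 381.6/6371 = 0.059896 rad
φ₂ = arcsin(sin φ₁ cos δ + cos φ₁ sin δ cos θ)
   = arcsin(0.88502·0.99821 + 0.46555·0.05986·0.44464) = 63.61460°
λ₂ = λ₁ + atan2(sin θ sin δ cos φ₁, cos δ − sin φ₁ sin φ₂) = 116.35286°

116.353°E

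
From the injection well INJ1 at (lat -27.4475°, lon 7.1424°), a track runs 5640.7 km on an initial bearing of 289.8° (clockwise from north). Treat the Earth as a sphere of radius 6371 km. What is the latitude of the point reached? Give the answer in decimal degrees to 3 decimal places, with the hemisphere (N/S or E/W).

δ = d/R = 5640.7/6371 = 0.885371 rad
φ₂ = arcsin(sin φ₁ cos δ + cos φ₁ sin δ cos θ)
   = arcsin(-0.46094·0.63300 + 0.88743·0.77415·0.33874) = -3.38575°
λ₂ = λ₁ + atan2(sin θ sin δ cos φ₁, cos δ − sin φ₁ sin φ₂) = -39.71520°

3.386°S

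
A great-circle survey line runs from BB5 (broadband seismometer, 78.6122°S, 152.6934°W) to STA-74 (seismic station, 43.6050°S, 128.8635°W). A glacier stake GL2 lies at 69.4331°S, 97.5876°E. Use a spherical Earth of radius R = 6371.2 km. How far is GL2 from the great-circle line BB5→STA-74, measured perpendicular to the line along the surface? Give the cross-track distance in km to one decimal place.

883.2 km

δ₁₃ = central angle BB5→GL2 = 0.463649 rad  (haversine)
θ₁₃ = bearing BB5→GL2 = 227.686°,  θ₁₂ = bearing BB5→STA-74 = 29.688°
dₓₜ = R·arcsin(sin δ₁₃ · sin(θ₁₃ − θ₁₂)) = 6371.2·arcsin(0.44721·sin(197.998°)) = -883.224 km
|dₓₜ| = 883.224 km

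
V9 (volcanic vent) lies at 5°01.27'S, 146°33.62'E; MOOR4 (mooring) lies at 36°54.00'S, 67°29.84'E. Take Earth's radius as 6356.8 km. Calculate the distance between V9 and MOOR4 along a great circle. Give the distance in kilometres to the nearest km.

V9: φ = -5.02117°, λ = +146.56033°
MOOR4: φ = -36.90000°, λ = +67.49733°
Δφ = -31.8788°,  Δλ = -79.0630°
a = sin²(Δφ/2) + cos φ₁ cos φ₂ sin²(Δλ/2) = 0.398154
c = 2·arcsin(√a) = 1.365668 rad = 78.2470°
d = R·c = 6356.8 × 1.365668 = 8681.3 km

8681 km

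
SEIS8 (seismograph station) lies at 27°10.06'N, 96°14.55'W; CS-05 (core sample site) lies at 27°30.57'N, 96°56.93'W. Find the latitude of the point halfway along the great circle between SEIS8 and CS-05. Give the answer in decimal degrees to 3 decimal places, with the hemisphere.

SEIS8: φ = +27.16767°, λ = -96.24250°
CS-05: φ = +27.50950°, λ = -96.94883°
Bx = cos φ₂ cos Δλ = 0.886867,  By = cos φ₂ sin Δλ = -0.010934
φₘ = atan2(sin φ₁ + sin φ₂, √((cos φ₁ + Bx)² + By²)) = 27.33903°
λₘ = λ₁ + atan2(By, cos φ₁ + Bx) = -96.59512°

27.339°N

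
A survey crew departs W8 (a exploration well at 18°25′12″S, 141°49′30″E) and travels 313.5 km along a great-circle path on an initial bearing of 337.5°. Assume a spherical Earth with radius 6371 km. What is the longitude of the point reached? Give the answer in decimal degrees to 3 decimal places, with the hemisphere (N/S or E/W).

W8: φ = -18.42000°, λ = +141.82500°
δ = d/R = 313.5/6371 = 0.049207 rad
φ₂ = arcsin(sin φ₁ cos δ + cos φ₁ sin δ cos θ)
   = arcsin(-0.31598·0.99879 + 0.94877·0.04919·0.92388) = -15.81206°
λ₂ = λ₁ + atan2(sin θ sin δ cos φ₁, cos δ − sin φ₁ sin φ₂) = 140.70402°

140.704°E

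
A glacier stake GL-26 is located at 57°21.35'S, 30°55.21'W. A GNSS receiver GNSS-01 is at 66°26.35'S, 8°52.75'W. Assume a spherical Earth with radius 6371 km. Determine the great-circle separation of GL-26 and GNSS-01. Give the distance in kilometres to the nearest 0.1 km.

1519.3 km

GL-26: φ = -57.35583°, λ = -30.92017°
GNSS-01: φ = -66.43917°, λ = -8.87917°
Δφ = -9.0833°,  Δλ = 22.0410°
a = sin²(Δφ/2) + cos φ₁ cos φ₂ sin²(Δλ/2) = 0.014149
c = 2·arcsin(√a) = 0.238466 rad = 13.6631°
d = R·c = 6371 × 0.238466 = 1519.3 km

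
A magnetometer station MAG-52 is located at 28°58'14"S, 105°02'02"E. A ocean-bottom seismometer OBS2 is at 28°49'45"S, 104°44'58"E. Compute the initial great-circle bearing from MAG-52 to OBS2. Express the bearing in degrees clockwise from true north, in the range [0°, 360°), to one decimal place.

MAG-52: φ = -28.97056°, λ = +105.03389°
OBS2: φ = -28.82917°, λ = +104.74944°
Δλ = -0.2844°
y = sin Δλ · cos φ₂ = -0.004349
x = cos φ₁ sin φ₂ − sin φ₁ cos φ₂ cos Δλ = 0.002462
θ = atan2(y, x) = -60.4818° → 299.5182° (mod 360°)

299.5°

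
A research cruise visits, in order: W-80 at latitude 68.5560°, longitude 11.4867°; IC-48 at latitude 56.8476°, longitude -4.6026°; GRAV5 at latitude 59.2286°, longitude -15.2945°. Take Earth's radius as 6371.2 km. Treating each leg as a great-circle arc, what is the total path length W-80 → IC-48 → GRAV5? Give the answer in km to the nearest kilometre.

2210 km

W-80→IC-48: c = 0.239899 rad, d = 1528.44 km
IC-48→GRAV5: c = 0.107015 rad, d = 681.82 km
Total = 1528.44 + 681.82 = 2210.26 km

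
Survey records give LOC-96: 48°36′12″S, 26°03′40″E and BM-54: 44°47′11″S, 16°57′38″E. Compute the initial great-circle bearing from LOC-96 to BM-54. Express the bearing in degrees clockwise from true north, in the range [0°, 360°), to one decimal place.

LOC-96: φ = -48.60333°, λ = +26.06111°
BM-54: φ = -44.78639°, λ = +16.96056°
Δλ = -9.1006°
y = sin Δλ · cos φ₂ = -0.112258
x = cos φ₁ sin φ₂ − sin φ₁ cos φ₂ cos Δλ = 0.059867
θ = atan2(y, x) = -61.9289° → 298.0711° (mod 360°)

298.1°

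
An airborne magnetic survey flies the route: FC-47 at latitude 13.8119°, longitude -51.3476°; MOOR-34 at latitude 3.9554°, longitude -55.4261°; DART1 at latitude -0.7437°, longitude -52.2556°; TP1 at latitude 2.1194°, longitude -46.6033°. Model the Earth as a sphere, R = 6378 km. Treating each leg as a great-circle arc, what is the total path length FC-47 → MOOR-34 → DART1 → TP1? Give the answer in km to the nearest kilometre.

2521 km

FC-47→MOOR-34: c = 0.185814 rad, d = 1185.12 km
MOOR-34→DART1: c = 0.098916 rad, d = 630.88 km
DART1→TP1: c = 0.110570 rad, d = 705.21 km
Total = 1185.12 + 630.88 + 705.21 = 2521.22 km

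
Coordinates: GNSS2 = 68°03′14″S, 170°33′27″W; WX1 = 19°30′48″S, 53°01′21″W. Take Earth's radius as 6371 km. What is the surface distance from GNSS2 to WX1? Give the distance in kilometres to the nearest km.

9068 km

GNSS2: φ = -68.05389°, λ = -170.55750°
WX1: φ = -19.51333°, λ = -53.02250°
Δφ = 48.5406°,  Δλ = 117.5350°
a = sin²(Δφ/2) + cos φ₁ cos φ₂ sin²(Δλ/2) = 0.426515
c = 2·arcsin(√a) = 1.423291 rad = 81.5486°
d = R·c = 6371 × 1.423291 = 9067.8 km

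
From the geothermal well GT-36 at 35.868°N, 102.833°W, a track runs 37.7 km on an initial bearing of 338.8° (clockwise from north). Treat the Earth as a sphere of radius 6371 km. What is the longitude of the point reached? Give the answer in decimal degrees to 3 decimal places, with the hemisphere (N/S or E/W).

δ = d/R = 37.7/6371 = 0.005917 rad
φ₂ = arcsin(sin φ₁ cos δ + cos φ₁ sin δ cos θ)
   = arcsin(0.58592·0.99998 + 0.81037·0.00592·0.93232) = 36.18400°
λ₂ = λ₁ + atan2(sin θ sin δ cos φ₁, cos δ − sin φ₁ sin φ₂) = -102.98490°

102.985°W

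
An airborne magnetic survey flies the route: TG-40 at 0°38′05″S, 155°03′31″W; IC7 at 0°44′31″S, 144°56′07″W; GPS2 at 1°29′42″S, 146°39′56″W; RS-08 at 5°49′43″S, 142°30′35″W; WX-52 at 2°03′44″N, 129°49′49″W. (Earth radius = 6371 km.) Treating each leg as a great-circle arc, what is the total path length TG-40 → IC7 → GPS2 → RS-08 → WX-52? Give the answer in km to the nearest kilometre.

3661 km

TG-40: φ = -0.63472°, λ = -155.05861°
IC7: φ = -0.74194°, λ = -144.93528°
GPS2: φ = -1.49500°, λ = -146.66556°
RS-08: φ = -5.82861°, λ = -142.50972°
WX-52: φ = +2.06222°, λ = -129.83028°
TG-40→IC7: c = 0.176683 rad, d = 1125.64 km
IC7→GPS2: c = 0.032930 rad, d = 209.80 km
GPS2→RS-08: c = 0.104680 rad, d = 666.91 km
RS-08→WX-52: c = 0.260402 rad, d = 1659.02 km
Total = 1125.64 + 209.80 + 666.91 + 1659.02 = 3661.37 km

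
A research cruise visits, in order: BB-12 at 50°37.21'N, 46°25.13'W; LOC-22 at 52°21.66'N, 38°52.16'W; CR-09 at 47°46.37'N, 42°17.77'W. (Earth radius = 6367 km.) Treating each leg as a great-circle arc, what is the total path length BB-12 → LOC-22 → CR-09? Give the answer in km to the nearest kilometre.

1122 km

BB-12: φ = +50.62017°, λ = -46.41883°
LOC-22: φ = +52.36100°, λ = -38.86933°
CR-09: φ = +47.77283°, λ = -42.29617°
BB-12→LOC-22: c = 0.087436 rad, d = 556.71 km
LOC-22→CR-09: c = 0.088781 rad, d = 565.27 km
Total = 556.71 + 565.27 = 1121.97 km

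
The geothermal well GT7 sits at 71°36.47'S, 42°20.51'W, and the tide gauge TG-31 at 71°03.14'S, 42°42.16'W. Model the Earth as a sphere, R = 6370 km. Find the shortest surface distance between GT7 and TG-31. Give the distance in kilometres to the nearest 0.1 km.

63.1 km

GT7: φ = -71.60783°, λ = -42.34183°
TG-31: φ = -71.05233°, λ = -42.70267°
Δφ = 0.5555°,  Δλ = -0.3608°
a = sin²(Δφ/2) + cos φ₁ cos φ₂ sin²(Δλ/2) = 0.000025
c = 2·arcsin(√a) = 0.009903 rad = 0.5674°
d = R·c = 6370 × 0.009903 = 63.1 km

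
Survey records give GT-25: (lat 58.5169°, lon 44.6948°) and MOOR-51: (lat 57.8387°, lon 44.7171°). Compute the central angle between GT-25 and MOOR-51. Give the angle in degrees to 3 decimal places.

0.678°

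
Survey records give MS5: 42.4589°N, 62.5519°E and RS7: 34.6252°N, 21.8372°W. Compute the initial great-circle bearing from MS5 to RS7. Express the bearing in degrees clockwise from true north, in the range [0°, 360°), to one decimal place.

294.0°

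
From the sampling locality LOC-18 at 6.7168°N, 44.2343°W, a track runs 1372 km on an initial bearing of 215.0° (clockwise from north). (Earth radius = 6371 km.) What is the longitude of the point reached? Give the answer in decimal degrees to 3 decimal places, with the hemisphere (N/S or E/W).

51.287°W

δ = d/R = 1372/6371 = 0.215351 rad
φ₂ = arcsin(sin φ₁ cos δ + cos φ₁ sin δ cos θ)
   = arcsin(0.11696·0.97690 + 0.99314·0.21369·-0.81915) = -3.41588°
λ₂ = λ₁ + atan2(sin θ sin δ cos φ₁, cos δ − sin φ₁ sin φ₂) = -51.28721°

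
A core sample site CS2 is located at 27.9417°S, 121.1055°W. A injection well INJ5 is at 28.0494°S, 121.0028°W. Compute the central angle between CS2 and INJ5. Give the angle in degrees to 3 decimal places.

0.141°

Δφ = -0.1077°,  Δλ = 0.1027°
a = sin²(Δφ/2) + cos φ₁ cos φ₂ sin²(Δλ/2) = 0.000002
c = 2·arcsin(√a) = 0.002457 rad = 0.1408°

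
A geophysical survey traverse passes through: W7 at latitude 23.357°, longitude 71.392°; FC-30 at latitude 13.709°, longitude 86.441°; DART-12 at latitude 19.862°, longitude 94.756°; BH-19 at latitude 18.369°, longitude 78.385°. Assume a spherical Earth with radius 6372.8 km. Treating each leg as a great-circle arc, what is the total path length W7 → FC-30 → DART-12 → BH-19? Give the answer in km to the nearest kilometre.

W7→FC-30: c = 0.300233 rad, d = 1913.33 km
FC-30→DART-12: c = 0.175530 rad, d = 1118.62 km
DART-12→BH-19: c = 0.271118 rad, d = 1727.78 km
Total = 1913.33 + 1118.62 + 1727.78 = 4759.73 km

4760 km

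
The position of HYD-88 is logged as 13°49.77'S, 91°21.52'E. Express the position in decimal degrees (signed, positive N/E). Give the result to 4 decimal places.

-13.8295°, +91.3587°

lat: 13.8295° S → -13.8295°
lon: 91.3587° E → +91.3587°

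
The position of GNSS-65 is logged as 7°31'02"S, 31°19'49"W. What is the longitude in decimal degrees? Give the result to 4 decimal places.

31° + 19′/60 + 49″/3600 = 31 + 0.31667 + 0.01361 = 31.3303°

31.3303°W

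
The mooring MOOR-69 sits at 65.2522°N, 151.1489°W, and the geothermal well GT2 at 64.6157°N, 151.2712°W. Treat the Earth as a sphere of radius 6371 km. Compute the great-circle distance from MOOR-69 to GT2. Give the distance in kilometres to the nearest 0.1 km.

Δφ = -0.6365°,  Δλ = -0.1223°
a = sin²(Δφ/2) + cos φ₁ cos φ₂ sin²(Δλ/2) = 0.000031
c = 2·arcsin(√a) = 0.011146 rad = 0.6386°
d = R·c = 6371 × 0.011146 = 71.0 km

71.0 km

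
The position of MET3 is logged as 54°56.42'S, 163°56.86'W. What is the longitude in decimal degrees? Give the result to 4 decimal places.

163° + 56.86′/60 = 163 + 0.94767 = 163.9477°

163.9477°W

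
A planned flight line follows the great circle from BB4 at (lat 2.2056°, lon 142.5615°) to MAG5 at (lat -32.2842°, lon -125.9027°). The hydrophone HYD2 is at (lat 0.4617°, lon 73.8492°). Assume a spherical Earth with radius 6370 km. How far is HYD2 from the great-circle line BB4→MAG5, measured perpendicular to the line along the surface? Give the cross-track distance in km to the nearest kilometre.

δ₁₃ = central angle BB4→HYD2 = 1.199224 rad  (haversine)
θ₁₃ = bearing BB4→HYD2 = 269.636°,  θ₁₂ = bearing BB4→MAG5 = 122.232°
dₓₜ = R·arcsin(sin δ₁₃ · sin(θ₁₃ − θ₁₂)) = 6370·arcsin(0.93176·sin(147.404°)) = 3349.675 km
|dₓₜ| = 3349.675 km

3350 km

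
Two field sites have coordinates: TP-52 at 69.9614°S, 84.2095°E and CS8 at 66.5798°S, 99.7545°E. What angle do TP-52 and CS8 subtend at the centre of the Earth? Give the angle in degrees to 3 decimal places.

Δφ = 3.3816°,  Δλ = 15.5450°
a = sin²(Δφ/2) + cos φ₁ cos φ₂ sin²(Δλ/2) = 0.003362
c = 2·arcsin(√a) = 0.116023 rad = 6.6476°

6.648°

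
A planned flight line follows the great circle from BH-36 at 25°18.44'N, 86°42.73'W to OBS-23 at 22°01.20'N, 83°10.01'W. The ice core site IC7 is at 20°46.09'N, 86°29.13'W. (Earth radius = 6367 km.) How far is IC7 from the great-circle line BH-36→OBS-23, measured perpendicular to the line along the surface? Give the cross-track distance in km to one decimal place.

BH-36: φ = +25.30733°, λ = -86.71217°
OBS-23: φ = +22.02000°, λ = -83.16683°
IC7: φ = +20.76817°, λ = -86.48550°
δ₁₃ = central angle BH-36→IC7 = 0.079307 rad  (haversine)
θ₁₃ = bearing BH-36→IC7 = 177.324°,  θ₁₂ = bearing BH-36→OBS-23 = 134.627°
dₓₜ = R·arcsin(sin δ₁₃ · sin(θ₁₃ − θ₁₂)) = 6367·arcsin(0.07922·sin(42.697°)) = 342.223 km
|dₓₜ| = 342.223 km

342.2 km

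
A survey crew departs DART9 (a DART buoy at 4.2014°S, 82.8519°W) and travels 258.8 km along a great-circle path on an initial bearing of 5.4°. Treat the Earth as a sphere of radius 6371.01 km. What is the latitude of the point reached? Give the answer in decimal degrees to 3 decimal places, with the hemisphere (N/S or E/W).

δ = d/R = 258.8/6371.01 = 0.040622 rad
φ₂ = arcsin(sin φ₁ cos δ + cos φ₁ sin δ cos θ)
   = arcsin(-0.07326·0.99918 + 0.99731·0.04061·0.99556) = -1.88426°
λ₂ = λ₁ + atan2(sin θ sin δ cos φ₁, cos δ − sin φ₁ sin φ₂) = -82.63281°

1.884°S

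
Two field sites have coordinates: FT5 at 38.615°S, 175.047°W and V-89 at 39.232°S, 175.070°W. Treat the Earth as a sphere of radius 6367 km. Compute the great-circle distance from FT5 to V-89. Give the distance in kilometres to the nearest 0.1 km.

Δφ = -0.6170°,  Δλ = -0.0230°
a = sin²(Δφ/2) + cos φ₁ cos φ₂ sin²(Δλ/2) = 0.000029
c = 2·arcsin(√a) = 0.010773 rad = 0.6173°
d = R·c = 6367 × 0.010773 = 68.6 km

68.6 km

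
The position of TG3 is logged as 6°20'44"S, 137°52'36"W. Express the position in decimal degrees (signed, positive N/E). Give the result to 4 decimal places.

-6.3456°, -137.8767°

lat: 6.3456° S → -6.3456°
lon: 137.8767° W → -137.8767°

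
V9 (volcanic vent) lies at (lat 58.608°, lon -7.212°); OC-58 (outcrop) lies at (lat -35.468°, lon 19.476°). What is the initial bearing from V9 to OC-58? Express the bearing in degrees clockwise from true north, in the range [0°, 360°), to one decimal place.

158.4°

Δλ = 26.6880°
y = sin Δλ · cos φ₂ = 0.365791
x = cos φ₁ sin φ₂ − sin φ₁ cos φ₂ cos Δλ = -0.923405
θ = atan2(y, x) = 158.3899° → 158.3899° (mod 360°)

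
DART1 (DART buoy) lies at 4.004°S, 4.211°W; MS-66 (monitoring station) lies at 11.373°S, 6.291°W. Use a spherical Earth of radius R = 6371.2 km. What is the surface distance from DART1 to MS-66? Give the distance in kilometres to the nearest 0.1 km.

850.8 km

Δφ = -7.3690°,  Δλ = -2.0800°
a = sin²(Δφ/2) + cos φ₁ cos φ₂ sin²(Δλ/2) = 0.004452
c = 2·arcsin(√a) = 0.133543 rad = 7.6515°
d = R·c = 6371.2 × 0.133543 = 850.8 km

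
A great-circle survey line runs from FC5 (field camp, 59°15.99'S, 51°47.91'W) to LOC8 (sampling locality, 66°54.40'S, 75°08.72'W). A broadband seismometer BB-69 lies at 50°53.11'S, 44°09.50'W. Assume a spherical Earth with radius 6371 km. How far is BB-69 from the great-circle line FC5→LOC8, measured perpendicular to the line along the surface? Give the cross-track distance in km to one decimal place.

FC5: φ = -59.26650°, λ = -51.79850°
LOC8: φ = -66.90667°, λ = -75.14533°
BB-69: φ = -50.88517°, λ = -44.15833°
δ₁₃ = central angle FC5→BB-69 = 0.164760 rad  (haversine)
θ₁₃ = bearing FC5→BB-69 = 30.756°,  θ₁₂ = bearing FC5→LOC8 = 224.072°
dₓₜ = R·arcsin(sin δ₁₃ · sin(θ₁₃ − θ₁₂)) = 6371·arcsin(0.16402·sin(-193.316°)) = 240.730 km
|dₓₜ| = 240.730 km

240.7 km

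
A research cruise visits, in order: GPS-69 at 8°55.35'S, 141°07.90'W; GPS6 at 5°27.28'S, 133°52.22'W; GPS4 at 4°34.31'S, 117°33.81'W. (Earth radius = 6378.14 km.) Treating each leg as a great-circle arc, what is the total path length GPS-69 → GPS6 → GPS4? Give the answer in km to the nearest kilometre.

2701 km

GPS-69: φ = -8.92250°, λ = -141.13167°
GPS6: φ = -5.45467°, λ = -133.87033°
GPS4: φ = -4.57183°, λ = -117.56350°
GPS-69→GPS6: c = 0.139528 rad, d = 889.93 km
GPS6→GPS4: c = 0.283927 rad, d = 1810.93 km
Total = 889.93 + 1810.93 = 2700.85 km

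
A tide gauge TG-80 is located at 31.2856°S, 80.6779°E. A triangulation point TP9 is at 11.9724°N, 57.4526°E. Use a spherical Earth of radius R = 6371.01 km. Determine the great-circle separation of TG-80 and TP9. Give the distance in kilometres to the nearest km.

Δφ = 43.2580°,  Δλ = -23.2253°
a = sin²(Δφ/2) + cos φ₁ cos φ₂ sin²(Δλ/2) = 0.169737
c = 2·arcsin(√a) = 0.849276 rad = 48.6599°
d = R·c = 6371.01 × 0.849276 = 5410.7 km

5411 km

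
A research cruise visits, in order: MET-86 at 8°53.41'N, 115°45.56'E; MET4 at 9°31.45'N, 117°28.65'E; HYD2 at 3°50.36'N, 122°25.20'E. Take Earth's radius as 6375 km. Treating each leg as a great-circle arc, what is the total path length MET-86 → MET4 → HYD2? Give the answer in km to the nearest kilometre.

MET-86: φ = +8.89017°, λ = +115.75933°
MET4: φ = +9.52417°, λ = +117.47750°
HYD2: φ = +3.83933°, λ = +122.42000°
MET-86→MET4: c = 0.031602 rad, d = 201.46 km
MET4→HYD2: c = 0.131067 rad, d = 835.55 km
Total = 201.46 + 835.55 = 1037.01 km

1037 km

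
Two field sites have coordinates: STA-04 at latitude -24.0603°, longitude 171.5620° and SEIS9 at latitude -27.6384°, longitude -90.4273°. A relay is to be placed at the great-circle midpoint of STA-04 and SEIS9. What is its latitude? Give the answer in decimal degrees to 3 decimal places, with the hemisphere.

Bx = cos φ₂ cos Δλ = -0.123456,  By = cos φ₂ sin Δλ = 0.877248
φₘ = atan2(sin φ₁ + sin φ₂, √((cos φ₁ + Bx)² + By²)) = -36.44366°
λₘ = λ₁ + atan2(By, cos φ₁ + Bx) = -140.43016°

36.444°S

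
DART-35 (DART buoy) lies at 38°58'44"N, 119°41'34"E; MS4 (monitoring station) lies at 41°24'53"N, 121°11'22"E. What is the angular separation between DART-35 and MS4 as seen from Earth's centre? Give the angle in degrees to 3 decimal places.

DART-35: φ = +38.97889°, λ = +119.69278°
MS4: φ = +41.41472°, λ = +121.18944°
Δφ = 2.4358°,  Δλ = 1.4967°
a = sin²(Δφ/2) + cos φ₁ cos φ₂ sin²(Δλ/2) = 0.000551
c = 2·arcsin(√a) = 0.046961 rad = 2.6906°

2.691°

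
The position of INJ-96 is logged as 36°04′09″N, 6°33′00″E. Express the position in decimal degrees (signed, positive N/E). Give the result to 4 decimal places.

+36.0692°, +6.5500°

lat: 36.0692° N → +36.0692°
lon: 6.5500° E → +6.5500°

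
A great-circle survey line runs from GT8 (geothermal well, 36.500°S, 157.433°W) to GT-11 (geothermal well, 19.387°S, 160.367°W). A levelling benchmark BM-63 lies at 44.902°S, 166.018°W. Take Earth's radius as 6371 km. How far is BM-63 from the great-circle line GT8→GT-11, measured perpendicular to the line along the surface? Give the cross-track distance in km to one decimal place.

823.0 km

δ₁₃ = central angle GT8→BM-63 = 0.185264 rad  (haversine)
θ₁₃ = bearing GT8→BM-63 = 215.030°,  θ₁₂ = bearing GT8→GT-11 = 350.659°
dₓₜ = R·arcsin(sin δ₁₃ · sin(θ₁₃ − θ₁₂)) = 6371·arcsin(0.18421·sin(-135.629°)) = -822.973 km
|dₓₜ| = 822.973 km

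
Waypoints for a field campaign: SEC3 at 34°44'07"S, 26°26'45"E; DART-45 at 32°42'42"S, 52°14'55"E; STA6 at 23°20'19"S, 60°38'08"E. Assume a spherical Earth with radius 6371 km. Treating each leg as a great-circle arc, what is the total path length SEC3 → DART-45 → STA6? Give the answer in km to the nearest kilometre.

SEC3: φ = -34.73528°, λ = +26.44583°
DART-45: φ = -32.71167°, λ = +52.24861°
STA6: φ = -23.33861°, λ = +60.63556°
SEC3→DART-45: c = 0.375194 rad, d = 2390.36 km
DART-45→STA6: c = 0.208286 rad, d = 1326.99 km
Total = 2390.36 + 1326.99 = 3717.35 km

3717 km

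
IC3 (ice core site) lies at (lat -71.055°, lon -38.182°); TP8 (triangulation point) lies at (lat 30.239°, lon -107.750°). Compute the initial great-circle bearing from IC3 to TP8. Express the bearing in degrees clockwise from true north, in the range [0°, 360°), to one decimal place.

299.0°

Δλ = -69.5680°
y = sin Δλ · cos φ₂ = -0.809580
x = cos φ₁ sin φ₂ − sin φ₁ cos φ₂ cos Δλ = 0.448759
θ = atan2(y, x) = -60.9999° → 299.0001° (mod 360°)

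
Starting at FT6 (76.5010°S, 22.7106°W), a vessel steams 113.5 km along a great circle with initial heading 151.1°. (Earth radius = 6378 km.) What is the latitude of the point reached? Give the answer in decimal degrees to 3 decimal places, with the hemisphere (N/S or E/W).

77.384°S

δ = d/R = 113.5/6378 = 0.017796 rad
φ₂ = arcsin(sin φ₁ cos δ + cos φ₁ sin δ cos θ)
   = arcsin(-0.97237·0.99984 + 0.23343·0.01779·-0.87546) = -77.38418°
λ₂ = λ₁ + atan2(sin θ sin δ cos φ₁, cos δ − sin φ₁ sin φ₂) = -20.45404°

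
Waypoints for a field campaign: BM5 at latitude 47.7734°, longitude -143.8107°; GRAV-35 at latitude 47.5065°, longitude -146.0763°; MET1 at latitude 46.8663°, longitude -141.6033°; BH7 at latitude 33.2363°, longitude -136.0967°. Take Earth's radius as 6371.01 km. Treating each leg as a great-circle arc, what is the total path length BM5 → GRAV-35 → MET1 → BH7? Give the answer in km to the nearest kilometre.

2103 km

BM5→GRAV-35: c = 0.027046 rad, d = 172.31 km
GRAV-35→MET1: c = 0.054212 rad, d = 345.39 km
MET1→BH7: c = 0.248840 rad, d = 1585.36 km
Total = 172.31 + 345.39 + 1585.36 = 2103.06 km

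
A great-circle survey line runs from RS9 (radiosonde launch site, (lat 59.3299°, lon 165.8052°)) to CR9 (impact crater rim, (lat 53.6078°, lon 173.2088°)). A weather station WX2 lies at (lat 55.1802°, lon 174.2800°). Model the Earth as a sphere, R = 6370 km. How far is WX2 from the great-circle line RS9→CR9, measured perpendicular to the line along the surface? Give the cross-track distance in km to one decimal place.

151.6 km

δ₁₃ = central angle RS9→WX2 = 0.107774 rad  (haversine)
θ₁₃ = bearing RS9→WX2 = 128.527°,  θ₁₂ = bearing RS9→CR9 = 141.306°
dₓₜ = R·arcsin(sin δ₁₃ · sin(θ₁₃ − θ₁₂)) = 6370·arcsin(0.10757·sin(-12.780°)) = -151.578 km
|dₓₜ| = 151.578 km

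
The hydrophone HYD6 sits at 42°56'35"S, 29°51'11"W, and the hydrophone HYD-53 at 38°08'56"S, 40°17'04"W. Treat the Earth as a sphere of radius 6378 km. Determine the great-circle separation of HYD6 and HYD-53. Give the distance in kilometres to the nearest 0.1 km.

HYD6: φ = -42.94306°, λ = -29.85306°
HYD-53: φ = -38.14889°, λ = -40.28444°
Δφ = 4.7942°,  Δλ = -10.4314°
a = sin²(Δφ/2) + cos φ₁ cos φ₂ sin²(Δλ/2) = 0.006507
c = 2·arcsin(√a) = 0.161502 rad = 9.2534°
d = R·c = 6378 × 0.161502 = 1030.1 km

1030.1 km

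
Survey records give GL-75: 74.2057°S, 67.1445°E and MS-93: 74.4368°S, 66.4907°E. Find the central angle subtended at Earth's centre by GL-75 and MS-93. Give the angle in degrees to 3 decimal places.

0.291°

Δφ = -0.2311°,  Δλ = -0.6538°
a = sin²(Δφ/2) + cos φ₁ cos φ₂ sin²(Δλ/2) = 0.000006
c = 2·arcsin(√a) = 0.005077 rad = 0.2909°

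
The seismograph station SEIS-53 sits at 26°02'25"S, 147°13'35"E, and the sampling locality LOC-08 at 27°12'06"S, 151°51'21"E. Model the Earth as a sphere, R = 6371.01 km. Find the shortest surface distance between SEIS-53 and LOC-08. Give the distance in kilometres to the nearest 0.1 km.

SEIS-53: φ = -26.04028°, λ = +147.22639°
LOC-08: φ = -27.20167°, λ = +151.85583°
Δφ = -1.1614°,  Δλ = 4.6294°
a = sin²(Δφ/2) + cos φ₁ cos φ₂ sin²(Δλ/2) = 0.001406
c = 2·arcsin(√a) = 0.075018 rad = 4.2982°
d = R·c = 6371.01 × 0.075018 = 477.9 km

477.9 km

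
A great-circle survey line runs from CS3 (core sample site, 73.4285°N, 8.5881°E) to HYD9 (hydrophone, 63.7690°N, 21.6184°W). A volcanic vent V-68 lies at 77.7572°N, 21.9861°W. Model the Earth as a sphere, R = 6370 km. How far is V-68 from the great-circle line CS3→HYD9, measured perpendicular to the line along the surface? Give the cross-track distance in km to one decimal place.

900.2 km

δ₁₃ = central angle CS3→V-68 = 0.150215 rad  (haversine)
θ₁₃ = bearing CS3→V-68 = 313.883°,  θ₁₂ = bearing CS3→HYD9 = 243.624°
dₓₜ = R·arcsin(sin δ₁₃ · sin(θ₁₃ − θ₁₂)) = 6370·arcsin(0.14965·sin(70.259°)) = 900.242 km
|dₓₜ| = 900.242 km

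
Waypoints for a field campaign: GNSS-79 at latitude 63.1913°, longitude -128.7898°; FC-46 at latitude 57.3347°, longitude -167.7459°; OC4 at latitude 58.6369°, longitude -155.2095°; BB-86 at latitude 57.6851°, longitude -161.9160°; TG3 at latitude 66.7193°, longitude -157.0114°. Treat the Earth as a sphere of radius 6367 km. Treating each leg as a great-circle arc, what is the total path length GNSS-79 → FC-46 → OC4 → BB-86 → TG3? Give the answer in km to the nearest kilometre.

4398 km

GNSS-79→FC-46: c = 0.346258 rad, d = 2204.62 km
FC-46→OC4: c = 0.118014 rad, d = 751.40 km
OC4→BB-86: c = 0.063913 rad, d = 406.93 km
BB-86→TG3: c = 0.162529 rad, d = 1034.82 km
Total = 2204.62 + 751.40 + 406.93 + 1034.82 = 4397.78 km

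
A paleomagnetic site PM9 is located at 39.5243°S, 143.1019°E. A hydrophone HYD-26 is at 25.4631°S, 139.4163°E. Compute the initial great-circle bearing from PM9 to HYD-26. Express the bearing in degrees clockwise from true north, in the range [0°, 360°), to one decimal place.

Δλ = -3.6856°
y = sin Δλ · cos φ₂ = -0.058037
x = cos φ₁ sin φ₂ − sin φ₁ cos φ₂ cos Δλ = 0.241770
θ = atan2(y, x) = -13.4986° → 346.5014° (mod 360°)

346.5°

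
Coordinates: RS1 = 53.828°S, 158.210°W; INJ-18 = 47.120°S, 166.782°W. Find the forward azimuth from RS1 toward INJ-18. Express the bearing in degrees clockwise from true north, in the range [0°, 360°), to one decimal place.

317.5°

Δλ = -8.5720°
y = sin Δλ · cos φ₂ = -0.101425
x = cos φ₁ sin φ₂ − sin φ₁ cos φ₂ cos Δλ = 0.110673
θ = atan2(y, x) = -42.5032° → 317.4968° (mod 360°)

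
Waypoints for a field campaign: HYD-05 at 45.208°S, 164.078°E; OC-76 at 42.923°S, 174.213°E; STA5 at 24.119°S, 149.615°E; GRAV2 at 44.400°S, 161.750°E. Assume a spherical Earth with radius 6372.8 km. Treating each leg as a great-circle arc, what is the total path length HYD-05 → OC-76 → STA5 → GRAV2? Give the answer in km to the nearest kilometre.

6431 km

HYD-05→OC-76: c = 0.133105 rad, d = 848.25 km
OC-76→STA5: c = 0.482204 rad, d = 3072.99 km
STA5→GRAV2: c = 0.393865 rad, d = 2510.02 km
Total = 848.25 + 3072.99 + 2510.02 = 6431.26 km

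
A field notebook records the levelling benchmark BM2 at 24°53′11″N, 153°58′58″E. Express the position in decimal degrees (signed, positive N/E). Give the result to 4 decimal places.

lat: 24.8864° N → +24.8864°
lon: 153.9828° E → +153.9828°

+24.8864°, +153.9828°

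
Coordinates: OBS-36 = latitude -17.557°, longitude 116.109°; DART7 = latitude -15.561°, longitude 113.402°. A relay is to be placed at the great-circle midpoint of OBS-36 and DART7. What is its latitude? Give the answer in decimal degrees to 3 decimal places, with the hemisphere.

16.563°S

Bx = cos φ₂ cos Δλ = 0.962270,  By = cos φ₂ sin Δλ = -0.045497
φₘ = atan2(sin φ₁ + sin φ₂, √((cos φ₁ + Bx)² + By²)) = -16.56337°
λₘ = λ₁ + atan2(By, cos φ₁ + Bx) = 114.74849°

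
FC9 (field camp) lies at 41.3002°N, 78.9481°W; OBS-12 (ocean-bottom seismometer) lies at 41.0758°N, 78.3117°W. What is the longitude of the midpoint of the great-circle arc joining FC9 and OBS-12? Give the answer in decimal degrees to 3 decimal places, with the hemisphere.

78.629°W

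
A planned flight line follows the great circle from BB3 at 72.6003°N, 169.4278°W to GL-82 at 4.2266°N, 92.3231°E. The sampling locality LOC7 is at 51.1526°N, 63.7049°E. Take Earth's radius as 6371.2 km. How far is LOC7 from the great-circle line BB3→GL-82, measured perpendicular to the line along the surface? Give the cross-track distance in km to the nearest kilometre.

δ₁₃ = central angle BB3→LOC7 = 0.888410 rad  (haversine)
θ₁₃ = bearing BB3→LOC7 = 319.713°,  θ₁₂ = bearing BB3→GL-82 = 279.128°
dₓₜ = R·arcsin(sin δ₁₃ · sin(θ₁₃ − θ₁₂)) = 6371.2·arcsin(0.77607·sin(40.585°)) = 3372.037 km
|dₓₜ| = 3372.037 km

3372 km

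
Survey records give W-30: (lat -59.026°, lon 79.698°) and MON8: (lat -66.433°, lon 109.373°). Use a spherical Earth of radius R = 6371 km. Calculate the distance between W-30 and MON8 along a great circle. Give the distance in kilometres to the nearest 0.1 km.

Δφ = -7.4070°,  Δλ = 29.6750°
a = sin²(Δφ/2) + cos φ₁ cos φ₂ sin²(Δλ/2) = 0.017666
c = 2·arcsin(√a) = 0.266614 rad = 15.2759°
d = R·c = 6371 × 0.266614 = 1698.6 km

1698.6 km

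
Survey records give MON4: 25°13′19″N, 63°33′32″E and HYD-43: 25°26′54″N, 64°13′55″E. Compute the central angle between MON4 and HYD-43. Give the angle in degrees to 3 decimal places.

0.649°

MON4: φ = +25.22194°, λ = +63.55889°
HYD-43: φ = +25.44833°, λ = +64.23194°
Δφ = 0.2264°,  Δλ = 0.6731°
a = sin²(Δφ/2) + cos φ₁ cos φ₂ sin²(Δλ/2) = 0.000032
c = 2·arcsin(√a) = 0.011329 rad = 0.6491°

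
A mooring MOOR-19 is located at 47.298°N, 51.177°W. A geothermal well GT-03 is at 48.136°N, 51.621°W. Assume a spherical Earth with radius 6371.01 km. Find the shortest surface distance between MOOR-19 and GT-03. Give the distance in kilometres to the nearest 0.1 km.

98.9 km

Δφ = 0.8380°,  Δλ = -0.4440°
a = sin²(Δφ/2) + cos φ₁ cos φ₂ sin²(Δλ/2) = 0.000060
c = 2·arcsin(√a) = 0.015527 rad = 0.8896°
d = R·c = 6371.01 × 0.015527 = 98.9 km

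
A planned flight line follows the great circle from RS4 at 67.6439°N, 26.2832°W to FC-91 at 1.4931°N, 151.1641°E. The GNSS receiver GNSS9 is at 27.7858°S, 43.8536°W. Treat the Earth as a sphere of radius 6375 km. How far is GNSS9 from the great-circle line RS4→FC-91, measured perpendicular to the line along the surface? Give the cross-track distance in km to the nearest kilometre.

1422 km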